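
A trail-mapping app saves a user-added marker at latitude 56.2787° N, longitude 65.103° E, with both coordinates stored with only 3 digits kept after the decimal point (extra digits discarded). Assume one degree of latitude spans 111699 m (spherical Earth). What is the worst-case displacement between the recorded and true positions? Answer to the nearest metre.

Truncating at 3 decimal places can drop up to a full unit in the last place, so each coordinate may be off by as much as 0.001°.
North–south component: 0.001° × 111699 = 111.699 m.
East–west component at 56.2787°: 0.001° × 111699 × cos 56.2787° ≈ 0.001 × 62010.1 ≈ 62.0101 m.
Worst case both components are at the extreme and orthogonal: √(111.699² + 62.0101²) ≈ 127.757 m.

128 metres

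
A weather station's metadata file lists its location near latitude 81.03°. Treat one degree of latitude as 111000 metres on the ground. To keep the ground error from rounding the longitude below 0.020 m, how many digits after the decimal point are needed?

6 decimal places

At 81.03° one degree of longitude covers 111000 × cos 81.03° ≈ 111000 × 0.1559 ≈ 17306.8 m.
Rounding to N decimal places gives at most 0.5 × 10⁻ᴺ degrees of error, i.e. 0.5 × 10⁻ᴺ × 17306.8 m.
Setting 8653.41 × 10⁻ᴺ ≤ 0.020 gives 10ᴺ ≥ 4.327e+05, i.e. N ≥ 5.64.
At 5 places the error can reach 0.0865 m, but 6 places keeps it to 0.00865 m.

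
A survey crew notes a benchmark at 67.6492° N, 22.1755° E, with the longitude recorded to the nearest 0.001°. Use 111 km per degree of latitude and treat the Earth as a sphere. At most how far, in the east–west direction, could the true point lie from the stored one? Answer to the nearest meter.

21 meters

Rounding to 3 decimal places leaves the longitude within ±0.0005° of the true value.
At latitude 67.6492° a degree of longitude spans 111000 m × cos 67.6492° = 111000 × 0.3803 ≈ 42210.7 m.
So at most 0.0005° × 42210.7 ≈ 21.1053 m east–west.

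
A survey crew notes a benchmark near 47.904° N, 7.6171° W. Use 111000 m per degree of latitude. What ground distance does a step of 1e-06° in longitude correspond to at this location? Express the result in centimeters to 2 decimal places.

One degree of longitude here spans 111000 × cos 47.904° = 111000 × 0.6704 ≈ 74411.6 m; 1e-06° of that is 0.0744116 m.
That is 0.0744116 m = 7.4412 cm.

7.44 centimeters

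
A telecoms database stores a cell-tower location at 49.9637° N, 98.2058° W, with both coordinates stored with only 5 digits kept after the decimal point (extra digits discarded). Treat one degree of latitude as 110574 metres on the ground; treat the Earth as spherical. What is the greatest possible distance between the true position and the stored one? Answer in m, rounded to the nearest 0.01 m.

Truncating at 5 decimal places can drop up to a full unit in the last place, so each coordinate may be off by as much as 1e-05°.
Latitude error → 1e-05 × 110574 = 1.10574 m along the meridian.
Longitude error → 1e-05 × 110574 × cos 49.9637° = 1e-05 × 110574 × 0.6433 ≈ 0.711292 m.
Combining orthogonally: (1.10574² + 0.711292²)^½ ≈ 1.31476 m.

1.31 m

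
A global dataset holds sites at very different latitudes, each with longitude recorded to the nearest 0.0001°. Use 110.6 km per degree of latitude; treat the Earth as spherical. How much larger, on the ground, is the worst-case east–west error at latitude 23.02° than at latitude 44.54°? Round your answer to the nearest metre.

Rounding to 4 decimal places leaves the longitude within ±5e-05° of the true value.
Error at 23.02° = 5e-05° × 110600 × cos 23.02° ≈ 5.53 × 0.9204 = 5.0896 m.
At 44.54°: 5e-05° × 110600 × cos 44.54° = 5e-05 × 110600 × 0.7128 ≈ 3.9416 m.
Difference: 5.0896 − 3.9416 = 1.1481 m.

1 metres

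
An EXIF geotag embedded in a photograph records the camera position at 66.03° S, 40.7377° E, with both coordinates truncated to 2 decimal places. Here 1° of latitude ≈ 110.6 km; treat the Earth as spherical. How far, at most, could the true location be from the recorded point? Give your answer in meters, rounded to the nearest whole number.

1194 meters

Truncating at 2 decimal places can drop up to a full unit in the last place, so each coordinate may be off by as much as 0.01°.
N–S: 0.01° × 110600 m/° = 1106 m.
Longitude error → 0.01 × 110600 × cos 66.03° = 0.01 × 110600 × 0.4063 ≈ 449.322 m.
Worst case both components are at the extreme and orthogonal: √(1106² + 449.322²) ≈ 1193.79 m.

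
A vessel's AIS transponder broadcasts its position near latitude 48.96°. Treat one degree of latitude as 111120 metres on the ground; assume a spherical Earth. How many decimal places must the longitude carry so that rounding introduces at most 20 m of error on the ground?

At 48.96° one degree of longitude covers 111120 × cos 48.96° ≈ 111120 × 0.6566 ≈ 72959.8 m.
N decimal places → at most half a unit in the last place, 0.5 × 10⁻ᴺ° = 72959.8/2 × 10⁻ᴺ m.
Setting 36479.9 × 10⁻ᴺ ≤ 20 gives 10ᴺ ≥ 1824, i.e. N ≥ 3.26.
N = 3 would give 36.5 m (too coarse); N = 4 gives 3.65 m ≤ 20 m.

4 decimal places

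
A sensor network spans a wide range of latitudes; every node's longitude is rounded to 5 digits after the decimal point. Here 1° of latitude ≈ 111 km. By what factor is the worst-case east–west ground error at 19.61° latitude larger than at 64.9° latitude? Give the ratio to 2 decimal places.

Rounding to 5 decimal places leaves the longitude within ±5e-06° of the true value.
At 19.61°: 5e-06° × 111000 × cos 19.61° = 5e-06 × 111000 × 0.9420 ≈ 0.52281 m.
At 64.9°: 5e-06° × 111000 × cos 64.9° = 5e-06 × 111000 × 0.4242 ≈ 0.23543 m.
Ratio: 0.52281 / 0.23543 = cos 19.61° / cos 64.9° ≈ 2.2207.

2.22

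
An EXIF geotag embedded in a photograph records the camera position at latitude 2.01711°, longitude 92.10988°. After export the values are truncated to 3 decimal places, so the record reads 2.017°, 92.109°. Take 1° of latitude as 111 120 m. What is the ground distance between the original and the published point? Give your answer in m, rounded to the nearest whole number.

The latitude changed by +0.00011° and the longitude by +0.00088°.
N–S: 0.00011° × 111120 m/° = 12.2232 m.
East–west at this latitude: 0.00088° × 111120 × cos 2.017° ≈ 0.00088 × 111051 = 97.725 m.
Distance: √(12.2232² + 97.725²) ≈ 98.4865 m.

98 m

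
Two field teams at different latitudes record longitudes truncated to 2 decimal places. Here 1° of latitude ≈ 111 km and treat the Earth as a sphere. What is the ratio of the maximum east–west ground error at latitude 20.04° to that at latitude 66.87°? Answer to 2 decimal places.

2.39

Truncating at 2 decimal places can drop up to a full unit in the last place, so the longitude may be off by as much as 0.01°.
At 20.04°: 0.01° × 111000 × cos 20.04° = 0.01 × 111000 × 0.9395 ≈ 1042.8 m.
Error at 66.87° = 0.01° × 111000 × cos 66.87° ≈ 1110 × 0.3928 = 436.03 m.
The ratio reduces to cos 20.04° / cos 66.87° = 0.9395/0.3928 ≈ 2.3916.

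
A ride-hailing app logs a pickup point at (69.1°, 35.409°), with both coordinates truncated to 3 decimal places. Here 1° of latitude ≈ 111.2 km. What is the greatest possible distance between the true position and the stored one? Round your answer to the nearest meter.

118 meters

Truncating at 3 decimal places can drop up to a full unit in the last place, so each coordinate may be off by as much as 0.001°.
N–S: 0.001° × 111200 m/° = 111.2 m.
E–W at 69.1°: 0.001° × 111200 × cos 69.1° = 0.001 × 111200 × 0.3567 ≈ 39.6693 m.
Combining orthogonally: (111.2² + 39.6693²)^½ ≈ 118.064 m.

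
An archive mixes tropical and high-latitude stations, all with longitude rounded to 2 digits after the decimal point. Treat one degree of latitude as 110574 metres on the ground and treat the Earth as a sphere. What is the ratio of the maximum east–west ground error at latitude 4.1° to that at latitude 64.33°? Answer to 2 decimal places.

Rounding to 2 decimal places leaves the longitude within ±0.005° of the true value.
Error at 4.1° = 0.005° × 110574 × cos 4.1° ≈ 552.87 × 0.9974 = 551.46 m.
Error at 64.33° = 0.005° × 110574 × cos 64.33° ≈ 552.87 × 0.4332 = 239.5 m.
Ratio: 551.46 / 239.5 = cos 4.1° / cos 64.33° ≈ 2.3026.

2.30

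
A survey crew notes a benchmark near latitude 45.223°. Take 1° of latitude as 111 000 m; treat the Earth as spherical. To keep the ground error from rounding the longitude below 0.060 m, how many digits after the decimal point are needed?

6 decimal places

At 45.223° one degree of longitude covers 111000 × cos 45.223° ≈ 111000 × 0.7043 ≈ 78182.8 m.
Rounding to N decimal places gives at most 0.5 × 10⁻ᴺ degrees of error, i.e. 0.5 × 10⁻ᴺ × 78182.8 m.
Need 0.5 × 78182.8 × 10⁻ᴺ ≤ 0.060 → 10⁻ᴺ ≤ 1.535e-06, so N ≥ 5.81.
So 6 decimal places suffice (0.0391 m); 5 would allow up to 0.391 m.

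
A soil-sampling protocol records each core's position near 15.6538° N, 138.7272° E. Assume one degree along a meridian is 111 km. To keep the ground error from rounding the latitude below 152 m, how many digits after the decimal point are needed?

One degree of latitude covers 111000 m.
Rounding to N decimal places gives at most 0.5 × 10⁻ᴺ degrees of error, i.e. 0.5 × 10⁻ᴺ × 111000 m.
Setting 55500 × 10⁻ᴺ ≤ 152 gives 10ᴺ ≥ 365.1, i.e. N ≥ 2.56.
N = 2 would give 555 m (too coarse); N = 3 gives 55.5 m ≤ 152 m.

3 decimal places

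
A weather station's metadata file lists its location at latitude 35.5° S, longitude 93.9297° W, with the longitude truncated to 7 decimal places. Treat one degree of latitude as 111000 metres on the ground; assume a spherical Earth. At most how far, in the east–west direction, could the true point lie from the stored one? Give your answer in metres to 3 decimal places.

0.009 metres

Truncating at 7 decimal places can drop up to a full unit in the last place, so the longitude may be off by as much as 1e-07°.
One degree of longitude at 35.5° is 111000 × cos 35.5° ≈ 111000 × 0.8141 = 90366.8 m.
Maximum E–W displacement: 1e-07 × 90366.8 = 0.00903668 m.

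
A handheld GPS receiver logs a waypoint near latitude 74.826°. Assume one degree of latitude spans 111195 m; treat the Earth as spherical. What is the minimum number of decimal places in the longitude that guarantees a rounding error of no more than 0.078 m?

6 decimal places

At 74.826° one degree of longitude covers 111195 × cos 74.826° ≈ 111195 × 0.2618 ≈ 29105.4 m.
Rounding to N decimal places gives at most 0.5 × 10⁻ᴺ degrees of error, i.e. 0.5 × 10⁻ᴺ × 29105.4 m.
Setting 14552.7 × 10⁻ᴺ ≤ 0.078 gives 10ᴺ ≥ 1.866e+05, i.e. N ≥ 5.27.
At 5 places the error can reach 0.146 m, but 6 places keeps it to 0.0146 m.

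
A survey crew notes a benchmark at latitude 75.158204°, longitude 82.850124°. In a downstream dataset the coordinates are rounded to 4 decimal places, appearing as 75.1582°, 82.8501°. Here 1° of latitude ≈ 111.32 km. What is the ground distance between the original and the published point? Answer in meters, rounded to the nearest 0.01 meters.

Δlat = 75.158204 − 75.1582 = +0.000004°; Δlon = 82.850124 − 82.8501 = +0.000024°.
N–S: 0.000004° × 111320 m/° = 0.44528 m.
East–west at this latitude: 0.000024° × 111320 × cos 75.1582° ≈ 0.000024 × 28514.7 = 0.684354 m.
Distance: √(0.44528² + 0.684354²) ≈ 0.816464 m.

0.82 meters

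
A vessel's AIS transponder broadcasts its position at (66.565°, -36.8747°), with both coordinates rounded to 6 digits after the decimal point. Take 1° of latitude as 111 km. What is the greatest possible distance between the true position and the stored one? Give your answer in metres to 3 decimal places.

Rounding to 6 decimal places leaves each coordinate within ±5e-07° of the true value.
N–S: 5e-07° × 111000 m/° = 0.0555 m.
East–west component at 66.565°: 5e-07° × 111000 × cos 66.565° ≈ 5e-07 × 44145.6 ≈ 0.0220728 m.
Worst case both components are at the extreme and orthogonal: √(0.0555² + 0.0220728²) ≈ 0.0597282 m.

0.060 metres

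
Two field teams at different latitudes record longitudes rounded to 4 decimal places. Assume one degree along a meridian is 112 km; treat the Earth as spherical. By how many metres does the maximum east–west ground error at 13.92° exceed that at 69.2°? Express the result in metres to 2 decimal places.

Rounding to 4 decimal places leaves the longitude within ±5e-05° of the true value.
At 13.92°: 5e-05° × 112000 × cos 13.92° = 5e-05 × 112000 × 0.9706 ≈ 5.4355 m.
Error at 69.2° = 5e-05° × 112000 × cos 69.2° ≈ 5.6 × 0.3551 = 1.9886 m.
Difference: 5.4355 − 1.9886 = 3.4469 m.

3.45 metres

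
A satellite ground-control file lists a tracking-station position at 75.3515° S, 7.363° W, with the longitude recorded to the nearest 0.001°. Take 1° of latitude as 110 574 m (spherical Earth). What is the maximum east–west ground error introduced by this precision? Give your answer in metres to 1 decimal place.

Rounding to 3 decimal places leaves the longitude within ±0.0005° of the true value.
One degree of longitude at 75.3515° is 110574 × cos 75.3515° ≈ 110574 × 0.2529 = 27962.9 m.
Maximum E–W displacement: 0.0005 × 27962.9 = 13.9814 m.

14.0 metres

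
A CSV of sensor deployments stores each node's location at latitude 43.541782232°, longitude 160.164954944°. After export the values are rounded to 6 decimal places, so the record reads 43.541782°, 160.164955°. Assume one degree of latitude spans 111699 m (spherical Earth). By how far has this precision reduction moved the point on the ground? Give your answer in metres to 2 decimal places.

The latitude changed by +0.000000232° and the longitude by -0.000000056°.
N–S: 0.000000232° × 111699 m/° = 0.0259142 m.
East–west at this latitude: -0.000000056° × 111699 × cos 43.5418° ≈ -0.000000056 × 80967.5 = -0.00453418 m.
Hypotenuse of the two orthogonal shifts: √(0.0259142² + 0.00453418²) = 0.0263078 m.

0.03 metres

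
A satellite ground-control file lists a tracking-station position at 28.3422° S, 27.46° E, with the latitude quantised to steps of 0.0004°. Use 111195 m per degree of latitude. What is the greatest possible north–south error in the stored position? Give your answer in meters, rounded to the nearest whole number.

22 meters

With a 0.0004° grid the true value lies within half a step, ±0.0004°/2 = ±0.0002°, of the stored one.
North–south distance: 0.0002° × 111195 m/° = 22.239 m.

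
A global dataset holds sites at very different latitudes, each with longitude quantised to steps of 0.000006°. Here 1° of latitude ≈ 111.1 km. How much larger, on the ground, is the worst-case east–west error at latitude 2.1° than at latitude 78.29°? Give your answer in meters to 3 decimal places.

0.265 meters

With a 0.000006° grid the true value lies within half a step, ±0.000006°/2 = ±3e-06°, of the stored one.
At 2.1°: 3e-06° × 111100 × cos 2.1° = 3e-06 × 111100 × 0.9993 ≈ 0.33308 m.
At 78.29°: 3e-06° × 111100 × cos 78.29° = 3e-06 × 111100 × 0.2030 ≈ 0.067646 m.
So the lower-latitude error exceeds the higher by 0.33308 − 0.067646 = 0.26543 m.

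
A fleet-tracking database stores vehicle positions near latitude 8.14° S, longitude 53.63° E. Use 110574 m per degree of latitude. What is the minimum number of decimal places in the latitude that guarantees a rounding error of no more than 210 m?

3 decimal places

One degree of latitude covers 110574 m.
Rounding to N decimal places gives at most 0.5 × 10⁻ᴺ degrees of error, i.e. 0.5 × 10⁻ᴺ × 110574 m.
Need 0.5 × 110574 × 10⁻ᴺ ≤ 210 → 10⁻ᴺ ≤ 3.798e-03, so N ≥ 2.42.
At 2 places the error can reach 553 m, but 3 places keeps it to 55.3 m.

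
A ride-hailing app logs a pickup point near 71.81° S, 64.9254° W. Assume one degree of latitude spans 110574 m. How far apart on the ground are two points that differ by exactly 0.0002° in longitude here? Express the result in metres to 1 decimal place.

6.9 metres

0.0002° of longitude at 71.81° is 0.0002 × 110574 × cos 71.81° ≈ 0.0002 × 34517.8 = 6.90356 m.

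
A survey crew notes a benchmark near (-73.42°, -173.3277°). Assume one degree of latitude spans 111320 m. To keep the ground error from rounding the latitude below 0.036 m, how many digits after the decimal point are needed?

One degree of latitude covers 111320 m.
N decimal places → at most half a unit in the last place, 0.5 × 10⁻ᴺ° = 111320/2 × 10⁻ᴺ m.
Setting 55660 × 10⁻ᴺ ≤ 0.036 gives 10ᴺ ≥ 1.546e+06, i.e. N ≥ 6.19.
N = 6 would give 0.0557 m (too coarse); N = 7 gives 0.00557 m ≤ 0.036 m.

7 decimal places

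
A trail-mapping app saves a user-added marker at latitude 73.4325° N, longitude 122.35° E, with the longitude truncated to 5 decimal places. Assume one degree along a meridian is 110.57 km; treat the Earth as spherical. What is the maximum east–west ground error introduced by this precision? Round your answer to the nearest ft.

Truncating at 5 decimal places can drop up to a full unit in the last place, so the longitude may be off by as much as 1e-05°.
At latitude 73.4325° a degree of longitude spans 110570 m × cos 73.4325° = 110570 × 0.2851 ≈ 31528.5 m.
East–west error: 1e-05° × 31528.5 m/° ≈ 0.315285 m.
Converting: 0.315285 m × 3.2808 ft/m ≈ 1.0344 ft.

1 ft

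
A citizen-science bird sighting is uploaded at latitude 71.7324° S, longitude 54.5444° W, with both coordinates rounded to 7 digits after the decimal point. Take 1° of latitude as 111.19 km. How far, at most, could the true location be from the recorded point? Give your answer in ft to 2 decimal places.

Rounding to 7 decimal places leaves each coordinate within ±5e-08° of the true value.
North–south component: 5e-08° × 111190 = 0.0055595 m.
E–W at 71.7324°: 5e-08° × 111190 × cos 71.7324° = 5e-08 × 111190 × 0.3135 ≈ 0.00174266 m.
The two errors are perpendicular, so the maximum displacement is √(0.0055595² + 0.00174266²) ≈ 0.00582622 m.
Converting: 0.00582622 m × 3.2808 ft/m ≈ 0.019115 ft.

0.02 ft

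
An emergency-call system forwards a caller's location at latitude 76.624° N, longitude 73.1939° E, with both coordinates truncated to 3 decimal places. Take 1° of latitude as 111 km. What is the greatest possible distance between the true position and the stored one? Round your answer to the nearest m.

114 m

Truncating at 3 decimal places can drop up to a full unit in the last place, so each coordinate may be off by as much as 0.001°.
Latitude error → 0.001 × 111000 = 111 m along the meridian.
E–W at 76.624°: 0.001° × 111000 × cos 76.624° = 0.001 × 111000 × 0.2313 ≈ 25.6788 m.
Combining orthogonally: (111² + 25.6788²)^½ ≈ 113.932 m.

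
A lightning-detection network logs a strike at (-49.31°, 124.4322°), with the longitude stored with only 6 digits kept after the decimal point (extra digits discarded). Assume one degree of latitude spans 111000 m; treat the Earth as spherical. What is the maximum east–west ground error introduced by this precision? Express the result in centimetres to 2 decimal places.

7.24 centimetres

Truncating at 6 decimal places can drop up to a full unit in the last place, so the longitude may be off by as much as 1e-06°.
One degree of longitude at 49.31° is 111000 × cos 49.31° ≈ 111000 × 0.6520 = 72368.2 m.
Maximum E–W displacement: 1e-06 × 72368.2 = 0.0723682 m.
That is 0.0723682 m = 7.2368 cm.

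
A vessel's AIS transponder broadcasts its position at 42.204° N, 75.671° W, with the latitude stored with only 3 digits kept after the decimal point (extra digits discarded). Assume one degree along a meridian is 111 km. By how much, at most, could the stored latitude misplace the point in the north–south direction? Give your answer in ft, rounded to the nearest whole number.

364 ft

Truncating at 3 decimal places can drop up to a full unit in the last place, so the latitude may be off by as much as 0.001°.
Along the meridian that is 0.001° × 111000 m/° = 111 m.
In feet: 111 m ÷ 0.3048 ≈ 364.17 ft.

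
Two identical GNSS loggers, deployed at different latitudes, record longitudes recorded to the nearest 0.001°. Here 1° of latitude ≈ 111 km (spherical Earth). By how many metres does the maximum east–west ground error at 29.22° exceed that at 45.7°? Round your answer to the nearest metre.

10 metres

Rounding to 3 decimal places leaves the longitude within ±0.0005° of the true value.
Error at 29.22° = 0.0005° × 111000 × cos 29.22° ≈ 55.5 × 0.8728 = 48.438 m.
Error at 45.7° = 0.0005° × 111000 × cos 45.7° ≈ 55.5 × 0.6984 = 38.762 m.
So the lower-latitude error exceeds the higher by 48.438 − 38.762 = 9.6757 m.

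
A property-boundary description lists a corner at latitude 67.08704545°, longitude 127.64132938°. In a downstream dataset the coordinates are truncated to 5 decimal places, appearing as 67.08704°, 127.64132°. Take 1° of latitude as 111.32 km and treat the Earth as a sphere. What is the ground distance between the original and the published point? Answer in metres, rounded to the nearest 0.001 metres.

The latitude changed by +0.00000545° and the longitude by +0.00000938°.
North–south shift: 0.00000545 × 111320 = 0.606694 m.
E–W at 67.087°: 0.00000938° × 111320 × cos 67.087° = 0.00000938 × 111320 × 0.3893 ≈ 0.406534 m.
Distance: √(0.606694² + 0.406534²) ≈ 0.730306 m.

0.730 metres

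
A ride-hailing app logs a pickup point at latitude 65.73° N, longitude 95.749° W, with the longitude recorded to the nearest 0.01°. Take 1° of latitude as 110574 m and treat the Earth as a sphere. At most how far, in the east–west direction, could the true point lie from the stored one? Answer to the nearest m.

Rounding to 2 decimal places leaves the longitude within ±0.005° of the true value.
At latitude 65.73° a degree of longitude spans 110574 m × cos 65.73° = 110574 × 0.4110 ≈ 45450 m.
Maximum E–W displacement: 0.005 × 45450 = 227.25 m.

227 m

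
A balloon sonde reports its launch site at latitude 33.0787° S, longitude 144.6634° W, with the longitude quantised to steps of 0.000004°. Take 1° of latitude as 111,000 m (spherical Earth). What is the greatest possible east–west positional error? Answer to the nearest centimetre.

19 centimetres

With a 0.000004° grid the true value lies within half a step, ±0.000004°/2 = ±2e-06°, of the stored one.
Parallels shrink by cos φ, so at 33.0787° a degree of longitude is 111000 × 0.8379 ≈ 93009.3 m.
Maximum E–W displacement: 2e-06 × 93009.3 = 0.186019 m.
That is 0.186019 m = 18.602 cm.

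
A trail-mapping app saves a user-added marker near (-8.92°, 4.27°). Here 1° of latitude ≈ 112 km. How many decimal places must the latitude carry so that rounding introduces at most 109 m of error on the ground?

One degree of latitude covers 112000 m.
With N decimal places the half-ulp bound is 0.5·10⁻ᴺ°, or 0.5·10⁻ᴺ × 112000 m on the ground.
Need 0.5 × 112000 × 10⁻ᴺ ≤ 109 → 10⁻ᴺ ≤ 1.946e-03, so N ≥ 2.71.
N = 2 would give 560 m (too coarse); N = 3 gives 56 m ≤ 109 m.

3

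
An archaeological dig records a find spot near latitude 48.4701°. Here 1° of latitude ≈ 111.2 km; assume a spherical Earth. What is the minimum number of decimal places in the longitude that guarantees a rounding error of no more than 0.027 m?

7 decimal places

At 48.4701° one degree of longitude covers 111200 × cos 48.4701° ≈ 111200 × 0.6630 ≈ 73726.8 m.
With N decimal places the half-ulp bound is 0.5·10⁻ᴺ°, or 0.5·10⁻ᴺ × 73726.8 m on the ground.
Need 0.5 × 73726.8 × 10⁻ᴺ ≤ 0.027 → 10⁻ᴺ ≤ 7.324e-07, so N ≥ 6.14.
At 6 places the error can reach 0.0369 m, but 7 places keeps it to 0.00369 m.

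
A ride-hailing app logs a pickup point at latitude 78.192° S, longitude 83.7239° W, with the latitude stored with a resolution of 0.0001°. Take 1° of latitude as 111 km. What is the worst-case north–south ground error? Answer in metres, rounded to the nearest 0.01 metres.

5.55 metres

With a 0.0001° grid the true value lies within half a step, ±0.0001°/2 = ±5e-05°, of the stored one.
Along the meridian that is 5e-05° × 111000 m/° = 5.55 m.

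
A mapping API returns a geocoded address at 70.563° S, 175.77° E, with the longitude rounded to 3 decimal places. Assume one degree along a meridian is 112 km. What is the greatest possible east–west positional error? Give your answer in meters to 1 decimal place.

18.6 meters

Rounding to 3 decimal places leaves the longitude within ±0.0005° of the true value.
One degree of longitude at 70.563° is 112000 × cos 70.563° ≈ 112000 × 0.3328 = 37270.3 m.
East–west error: 0.0005° × 37270.3 m/° ≈ 18.6351 m.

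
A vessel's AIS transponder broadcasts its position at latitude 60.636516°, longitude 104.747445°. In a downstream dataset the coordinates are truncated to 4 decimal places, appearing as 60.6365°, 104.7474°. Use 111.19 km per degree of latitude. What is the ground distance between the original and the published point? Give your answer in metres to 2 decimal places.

The latitude changed by +0.000016° and the longitude by +0.000045°.
North–south shift: 0.000016 × 111190 = 1.77904 m.
East–west at this latitude: 0.000045° × 111190 × cos 60.6365° ≈ 0.000045 × 54521.9 = 2.45348 m.
Distance: √(1.77904² + 2.45348²) ≈ 3.03061 m.

3.03 metres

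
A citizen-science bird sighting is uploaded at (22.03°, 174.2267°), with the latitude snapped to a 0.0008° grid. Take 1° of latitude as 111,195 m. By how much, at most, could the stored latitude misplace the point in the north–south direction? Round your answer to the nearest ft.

146 ft

With a 0.0008° grid the true value lies within half a step, ±0.0008°/2 = ±0.0004°, of the stored one.
North–south distance: 0.0004° × 111195 m/° = 44.478 m.
Converting: 44.478 m × 3.2808 ft/m ≈ 145.93 ft.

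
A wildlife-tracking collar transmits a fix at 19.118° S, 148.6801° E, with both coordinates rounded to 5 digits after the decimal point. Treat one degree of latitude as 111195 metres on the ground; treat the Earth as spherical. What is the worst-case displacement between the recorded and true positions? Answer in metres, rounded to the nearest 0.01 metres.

Rounding to 5 decimal places leaves each coordinate within ±5e-06° of the true value.
N–S: 5e-06° × 111195 m/° = 0.555975 m.
East–west component at 19.118°: 5e-06° × 111195 × cos 19.118° ≈ 5e-06 × 105062 ≈ 0.525311 m.
Combining orthogonally: (0.555975² + 0.525311²)^½ ≈ 0.764892 m.

0.76 metres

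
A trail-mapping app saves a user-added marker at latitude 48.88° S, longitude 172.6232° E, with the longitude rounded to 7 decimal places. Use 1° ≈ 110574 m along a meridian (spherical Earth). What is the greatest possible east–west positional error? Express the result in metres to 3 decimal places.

Rounding to 7 decimal places leaves the longitude within ±5e-08° of the true value.
One degree of longitude at 48.88° is 110574 × cos 48.88° ≈ 110574 × 0.6576 = 72717.7 m.
Maximum E–W displacement: 5e-08 × 72717.7 = 0.00363588 m.

0.004 metres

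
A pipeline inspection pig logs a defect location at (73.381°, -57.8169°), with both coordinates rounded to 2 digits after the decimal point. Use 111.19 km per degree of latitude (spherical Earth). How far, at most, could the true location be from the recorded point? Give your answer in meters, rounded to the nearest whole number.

578 meters

Rounding to 2 decimal places leaves each coordinate within ±0.005° of the true value.
N–S: 0.005° × 111190 m/° = 555.95 m.
East–west component at 73.381°: 0.005° × 111190 × cos 73.381° ≈ 0.005 × 31801 ≈ 159.005 m.
The two errors are perpendicular, so the maximum displacement is √(555.95² + 159.005²) ≈ 578.241 m.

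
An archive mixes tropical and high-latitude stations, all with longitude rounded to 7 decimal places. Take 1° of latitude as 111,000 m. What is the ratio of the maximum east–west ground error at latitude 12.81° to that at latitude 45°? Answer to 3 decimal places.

1.379

Rounding to 7 decimal places leaves the longitude within ±5e-08° of the true value.
Error at 12.81° = 5e-08° × 111000 × cos 12.81° ≈ 0.00555 × 0.9751 = 0.0054119 m.
At 45°: 5e-08° × 111000 × cos 45° = 5e-08 × 111000 × 0.7071 ≈ 0.0039244 m.
Ratio: 0.0054119 / 0.0039244 = cos 12.81° / cos 45° ≈ 1.3790.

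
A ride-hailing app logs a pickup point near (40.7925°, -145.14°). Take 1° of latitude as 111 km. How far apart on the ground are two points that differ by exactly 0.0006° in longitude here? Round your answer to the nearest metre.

At 40.7925° a degree of longitude is 111000 × cos 40.7925° ≈ 84035.9 m, so 0.0006° corresponds to 50.4216 m.

50 metres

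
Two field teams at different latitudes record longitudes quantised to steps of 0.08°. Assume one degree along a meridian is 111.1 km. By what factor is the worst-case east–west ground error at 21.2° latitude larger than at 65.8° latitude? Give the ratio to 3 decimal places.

2.274

With a 0.08° grid the true value lies within half a step, ±0.08°/2 = ±0.04°, of the stored one.
Error at 21.2° = 0.04° × 111100 × cos 21.2° ≈ 4444 × 0.9323 = 4143.2 m.
Error at 65.8° = 0.04° × 111100 × cos 65.8° ≈ 4444 × 0.4099 = 1821.7 m.
The ratio reduces to cos 21.2° / cos 65.8° = 0.9323/0.4099 ≈ 2.2744.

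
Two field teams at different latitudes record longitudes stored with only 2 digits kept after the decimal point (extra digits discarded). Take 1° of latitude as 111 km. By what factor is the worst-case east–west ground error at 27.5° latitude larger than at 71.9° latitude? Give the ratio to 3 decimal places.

2.855

Truncating at 2 decimal places can drop up to a full unit in the last place, so the longitude may be off by as much as 0.01°.
At 27.5°: 0.01° × 111000 × cos 27.5° = 0.01 × 111000 × 0.8870 ≈ 984.58 m.
Error at 71.9° = 0.01° × 111000 × cos 71.9° ≈ 1110 × 0.3107 = 344.85 m.
The ratio reduces to cos 27.5° / cos 71.9° = 0.8870/0.3107 ≈ 2.8551.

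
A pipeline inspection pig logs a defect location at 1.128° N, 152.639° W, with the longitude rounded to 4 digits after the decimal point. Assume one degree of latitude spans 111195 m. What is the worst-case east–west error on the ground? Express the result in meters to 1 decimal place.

5.6 meters

Rounding to 4 decimal places leaves the longitude within ±5e-05° of the true value.
Parallels shrink by cos φ, so at 1.128° a degree of longitude is 111195 × 0.9998 ≈ 111173 m.
East–west error: 5e-05° × 111173 m/° ≈ 5.55867 m.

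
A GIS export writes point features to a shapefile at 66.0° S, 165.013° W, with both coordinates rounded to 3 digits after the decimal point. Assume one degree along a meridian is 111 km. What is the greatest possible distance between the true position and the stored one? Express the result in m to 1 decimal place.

Rounding to 3 decimal places leaves each coordinate within ±0.0005° of the true value.
North–south component: 0.0005° × 111000 = 55.5 m.
East–west component at 66°: 0.0005° × 111000 × cos 66° ≈ 0.0005 × 45147.8 ≈ 22.5739 m.
Worst case both components are at the extreme and orthogonal: √(55.5² + 22.5739²) ≈ 59.9152 m.

59.9 m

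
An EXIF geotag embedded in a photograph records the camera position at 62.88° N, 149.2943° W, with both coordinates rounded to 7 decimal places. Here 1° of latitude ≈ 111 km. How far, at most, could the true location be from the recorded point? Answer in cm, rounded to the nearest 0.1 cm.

0.6 cm

Rounding to 7 decimal places leaves each coordinate within ±5e-08° of the true value.
North–south component: 5e-08° × 111000 = 0.00555 m.
Longitude error → 5e-08 × 111000 × cos 62.88° = 5e-08 × 111000 × 0.4559 ≈ 0.00253 m.
Combining orthogonally: (0.00555² + 0.00253²)^½ ≈ 0.00609946 m.
That is 0.00609946 m = 0.60995 cm.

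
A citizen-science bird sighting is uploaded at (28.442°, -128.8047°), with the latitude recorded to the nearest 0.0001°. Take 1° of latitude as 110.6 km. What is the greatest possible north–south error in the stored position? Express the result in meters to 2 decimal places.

Rounding to 4 decimal places leaves the latitude within ±5e-05° of the true value.
Along the meridian that is 5e-05° × 110600 m/° = 5.53 m.

5.53 meters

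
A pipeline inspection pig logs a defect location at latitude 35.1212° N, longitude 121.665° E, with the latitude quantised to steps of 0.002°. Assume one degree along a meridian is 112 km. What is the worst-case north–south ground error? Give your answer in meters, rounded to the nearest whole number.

112 meters

With a 0.002° grid the true value lies within half a step, ±0.002°/2 = ±0.001°, of the stored one.
North–south distance: 0.001° × 112000 m/° = 112 m.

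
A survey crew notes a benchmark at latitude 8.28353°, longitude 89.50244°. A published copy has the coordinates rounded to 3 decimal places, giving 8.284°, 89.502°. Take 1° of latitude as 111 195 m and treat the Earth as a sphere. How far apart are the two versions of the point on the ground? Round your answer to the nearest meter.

71 meters

Δlat = 8.28353 − 8.284 = -0.00047°; Δlon = 89.50244 − 89.502 = +0.00044°.
N–S: -0.00047° × 111195 m/° = -52.2616 m.
East–west at this latitude: 0.00044° × 111195 × cos 8.284° ≈ 0.00044 × 110035 = 48.4153 m.
Hypotenuse of the two orthogonal shifts: √(52.2616² + 48.4153²) = 71.2413 m.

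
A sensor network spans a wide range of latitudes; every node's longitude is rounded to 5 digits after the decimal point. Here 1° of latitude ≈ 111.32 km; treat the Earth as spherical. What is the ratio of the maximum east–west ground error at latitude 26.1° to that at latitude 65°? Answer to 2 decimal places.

2.12

Rounding to 5 decimal places leaves the longitude within ±5e-06° of the true value.
At 26.1°: 5e-06° × 111320 × cos 26.1° = 5e-06 × 111320 × 0.8980 ≈ 0.49984 m.
At 65°: 5e-06° × 111320 × cos 65° = 5e-06 × 111320 × 0.4226 ≈ 0.23523 m.
Ratio: 0.49984 / 0.23523 = cos 26.1° / cos 65° ≈ 2.1249.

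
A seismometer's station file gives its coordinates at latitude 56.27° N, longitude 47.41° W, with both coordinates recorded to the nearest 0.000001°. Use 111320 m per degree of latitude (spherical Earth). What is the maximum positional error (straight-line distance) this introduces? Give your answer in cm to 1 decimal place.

6.4 cm

Rounding to 6 decimal places leaves each coordinate within ±5e-07° of the true value.
N–S: 5e-07° × 111320 m/° = 0.05566 m.
East–west component at 56.27°: 5e-07° × 111320 × cos 56.27° ≈ 5e-07 × 61813.8 ≈ 0.0309069 m.
Worst case both components are at the extreme and orthogonal: √(0.05566² + 0.0309069²) ≈ 0.0636653 m.
That is 0.0636653 m = 6.3665 cm.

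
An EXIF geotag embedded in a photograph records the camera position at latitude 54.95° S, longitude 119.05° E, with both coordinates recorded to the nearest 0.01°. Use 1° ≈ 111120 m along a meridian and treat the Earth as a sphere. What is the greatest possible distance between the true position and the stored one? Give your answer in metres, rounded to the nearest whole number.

641 metres

Rounding to 2 decimal places leaves each coordinate within ±0.005° of the true value.
North–south component: 0.005° × 111120 = 555.6 m.
E–W at 54.95°: 0.005° × 111120 × cos 54.95° = 0.005 × 111120 × 0.5743 ≈ 319.076 m.
Combining orthogonally: (555.6² + 319.076²)^½ ≈ 640.703 m.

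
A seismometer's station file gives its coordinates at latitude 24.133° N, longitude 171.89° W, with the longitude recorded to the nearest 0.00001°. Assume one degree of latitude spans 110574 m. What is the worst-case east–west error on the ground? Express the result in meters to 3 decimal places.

0.505 meters

Rounding to 5 decimal places leaves the longitude within ±5e-06° of the true value.
One degree of longitude at 24.133° is 110574 × cos 24.133° ≈ 110574 × 0.9126 = 100910 m.
Maximum E–W displacement: 5e-06 × 100910 = 0.504549 m.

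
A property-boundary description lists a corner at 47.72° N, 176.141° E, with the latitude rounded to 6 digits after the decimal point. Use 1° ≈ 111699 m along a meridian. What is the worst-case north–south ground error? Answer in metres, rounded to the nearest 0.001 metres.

Rounding to 6 decimal places leaves the latitude within ±5e-07° of the true value.
North–south distance: 5e-07° × 111699 m/° = 0.0558495 m.

0.056 metres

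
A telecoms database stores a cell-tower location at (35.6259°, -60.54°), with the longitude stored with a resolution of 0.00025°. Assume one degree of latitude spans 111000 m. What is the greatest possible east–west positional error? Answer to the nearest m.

11 m

With a 0.00025° grid the true value lies within half a step, ±0.00025°/2 = ±0.000125°, of the stored one.
At latitude 35.6259° a degree of longitude spans 111000 m × cos 35.6259° = 111000 × 0.8128 ≈ 90225 m.
East–west error: 0.000125° × 90225 m/° ≈ 11.2781 m.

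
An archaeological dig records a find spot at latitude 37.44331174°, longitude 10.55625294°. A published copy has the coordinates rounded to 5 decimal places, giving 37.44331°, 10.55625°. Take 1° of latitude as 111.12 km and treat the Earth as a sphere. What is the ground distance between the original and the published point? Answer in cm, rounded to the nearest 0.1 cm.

32.4 cm

Δlat = 37.44331174 − 37.44331 = +0.00000174°; Δlon = 10.55625294 − 10.55625 = +0.00000294°.
N–S: 0.00000174° × 111120 m/° = 0.193349 m.
E–W at 37.4433°: 0.00000294° × 111120 × cos 37.4433° = 0.00000294 × 111120 × 0.7940 ≈ 0.259379 m.
Distance: √(0.193349² + 0.259379²) ≈ 0.323514 m.
That is 0.323514 m = 32.351 cm.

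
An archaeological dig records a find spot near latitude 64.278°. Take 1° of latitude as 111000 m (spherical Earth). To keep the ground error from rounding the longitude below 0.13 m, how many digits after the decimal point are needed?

6

At 64.278° one degree of longitude covers 111000 × cos 64.278° ≈ 111000 × 0.4340 ≈ 48174.6 m.
With N decimal places the half-ulp bound is 0.5·10⁻ᴺ°, or 0.5·10⁻ᴺ × 48174.6 m on the ground.
Setting 24087.3 × 10⁻ᴺ ≤ 0.13 gives 10ᴺ ≥ 1.853e+05, i.e. N ≥ 5.27.
N = 5 would give 0.241 m (too coarse); N = 6 gives 0.0241 m ≤ 0.13 m.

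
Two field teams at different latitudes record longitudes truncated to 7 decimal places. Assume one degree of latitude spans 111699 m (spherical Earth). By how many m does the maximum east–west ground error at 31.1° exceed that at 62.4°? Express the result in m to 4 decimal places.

Truncating at 7 decimal places can drop up to a full unit in the last place, so the longitude may be off by as much as 1e-07°.
At 31.1°: 1e-07° × 111699 × cos 31.1° = 1e-07 × 111699 × 0.8563 ≈ 0.0095644 m.
Error at 62.4° = 1e-07° × 111699 × cos 62.4° ≈ 0.01117 × 0.4633 = 0.005175 m.
Difference: 0.0095644 − 0.005175 = 0.0043894 m.

0.0044 m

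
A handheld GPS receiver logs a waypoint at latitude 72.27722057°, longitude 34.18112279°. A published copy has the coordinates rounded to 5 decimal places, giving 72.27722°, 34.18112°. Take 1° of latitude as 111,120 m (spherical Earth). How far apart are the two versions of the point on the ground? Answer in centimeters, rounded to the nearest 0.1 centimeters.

The latitude changed by +0.00000057° and the longitude by +0.00000279°.
N–S: 0.00000057° × 111120 m/° = 0.0633384 m.
East–west at this latitude: 0.00000279° × 111120 × cos 72.2772° ≈ 0.00000279 × 33826.2 = 0.0943752 m.
Distance: √(0.0633384² + 0.0943752²) ≈ 0.113659 m.
That is 0.113659 m = 11.366 cm.

11.4 centimeters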